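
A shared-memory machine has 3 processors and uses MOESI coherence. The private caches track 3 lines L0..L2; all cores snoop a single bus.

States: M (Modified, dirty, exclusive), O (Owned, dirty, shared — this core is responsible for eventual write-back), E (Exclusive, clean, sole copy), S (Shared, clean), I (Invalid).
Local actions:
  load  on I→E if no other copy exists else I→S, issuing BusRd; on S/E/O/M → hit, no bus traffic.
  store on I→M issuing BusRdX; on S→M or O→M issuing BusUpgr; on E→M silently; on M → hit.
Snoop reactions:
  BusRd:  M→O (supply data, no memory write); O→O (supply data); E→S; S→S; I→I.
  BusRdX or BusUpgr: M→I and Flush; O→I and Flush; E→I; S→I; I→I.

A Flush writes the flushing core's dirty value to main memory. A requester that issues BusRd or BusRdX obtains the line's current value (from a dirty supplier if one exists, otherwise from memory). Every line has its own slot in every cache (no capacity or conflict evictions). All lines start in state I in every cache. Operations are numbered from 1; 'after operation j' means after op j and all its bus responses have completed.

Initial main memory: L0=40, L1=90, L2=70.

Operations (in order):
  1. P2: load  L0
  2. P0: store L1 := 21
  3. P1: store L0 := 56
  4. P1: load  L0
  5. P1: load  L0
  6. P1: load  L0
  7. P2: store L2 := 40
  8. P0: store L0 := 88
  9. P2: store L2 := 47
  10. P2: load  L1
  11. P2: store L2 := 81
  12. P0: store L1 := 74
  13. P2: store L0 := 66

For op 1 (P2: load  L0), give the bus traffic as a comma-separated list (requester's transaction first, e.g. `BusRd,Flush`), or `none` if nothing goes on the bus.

step 1: P2: load  L0  ⟶  IIE  (L0)  txn=BusRd  M[L0]=40
step 2: P0: store L1 := 21  ⟶  MII  (L1)  txn=BusRdX  M[L1]=90
step 3: P1: store L0 := 56  ⟶  IMI  (L0)  txn=BusRdX  M[L0]=40
step 4: P1: load  L0  ⟶  IMI  (L0)  txn=∅  M[L0]=40
step 5: P1: load  L0  ⟶  IMI  (L0)  txn=∅  M[L0]=40
step 6: P1: load  L0  ⟶  IMI  (L0)  txn=∅  M[L0]=40
step 7: P2: store L2 := 40  ⟶  IIM  (L2)  txn=BusRdX  M[L2]=70
step 8: P0: store L0 := 88  ⟶  MII  (L0)  txn=BusRdX+Flush  M[L0]=56
step 9: P2: store L2 := 47  ⟶  IIM  (L2)  txn=∅  M[L2]=70
step 10: P2: load  L1  ⟶  OIS  (L1)  txn=BusRd  M[L1]=90
step 11: P2: store L2 := 81  ⟶  IIM  (L2)  txn=∅  M[L2]=70
step 12: P0: store L1 := 74  ⟶  MII  (L1)  txn=BusUpgr  M[L1]=90
step 13: P2: store L0 := 66  ⟶  IIM  (L0)  txn=BusRdX+Flush  M[L0]=88

bus = BusRd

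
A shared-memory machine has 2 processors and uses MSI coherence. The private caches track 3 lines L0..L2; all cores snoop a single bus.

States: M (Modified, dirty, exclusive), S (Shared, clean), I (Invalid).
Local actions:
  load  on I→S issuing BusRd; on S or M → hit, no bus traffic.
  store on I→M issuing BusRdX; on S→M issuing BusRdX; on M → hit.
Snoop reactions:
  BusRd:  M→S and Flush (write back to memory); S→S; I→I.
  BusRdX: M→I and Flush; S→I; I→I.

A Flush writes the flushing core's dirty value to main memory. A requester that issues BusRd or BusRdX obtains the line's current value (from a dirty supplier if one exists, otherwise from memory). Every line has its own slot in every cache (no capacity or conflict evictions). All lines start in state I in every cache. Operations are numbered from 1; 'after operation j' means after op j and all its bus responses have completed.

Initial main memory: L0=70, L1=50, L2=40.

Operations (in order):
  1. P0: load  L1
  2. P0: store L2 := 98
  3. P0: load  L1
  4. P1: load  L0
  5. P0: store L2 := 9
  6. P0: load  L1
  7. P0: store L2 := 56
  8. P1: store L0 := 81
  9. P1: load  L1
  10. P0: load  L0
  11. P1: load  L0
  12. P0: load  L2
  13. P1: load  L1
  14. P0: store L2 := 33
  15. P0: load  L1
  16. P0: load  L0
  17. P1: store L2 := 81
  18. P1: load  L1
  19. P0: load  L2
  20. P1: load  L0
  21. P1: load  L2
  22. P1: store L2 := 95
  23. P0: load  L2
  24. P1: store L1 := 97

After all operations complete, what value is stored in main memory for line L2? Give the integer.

1. P0: load  L1  bus=[BusRd]  L1: P0=S P1=I  mem[L1]=50
2. P0: store L2 := 98  bus=[BusRdX]  L2: P0=M P1=I  mem[L2]=40
3. P0: load  L1  bus=[-]  L1: P0=S P1=I  mem[L1]=50
4. P1: load  L0  bus=[BusRd]  L0: P0=I P1=S  mem[L0]=70
5. P0: store L2 := 9  bus=[-]  L2: P0=M P1=I  mem[L2]=40
6. P0: load  L1  bus=[-]  L1: P0=S P1=I  mem[L1]=50
7. P0: store L2 := 56  bus=[-]  L2: P0=M P1=I  mem[L2]=40
8. P1: store L0 := 81  bus=[BusRdX]  L0: P0=I P1=M  mem[L0]=70
9. P1: load  L1  bus=[BusRd]  L1: P0=S P1=S  mem[L1]=50
10. P0: load  L0  bus=[BusRd,Flush]  L0: P0=S P1=S  mem[L0]=81
11. P1: load  L0  bus=[-]  L0: P0=S P1=S  mem[L0]=81
12. P0: load  L2  bus=[-]  L2: P0=M P1=I  mem[L2]=40
13. P1: load  L1  bus=[-]  L1: P0=S P1=S  mem[L1]=50
14. P0: store L2 := 33  bus=[-]  L2: P0=M P1=I  mem[L2]=40
15. P0: load  L1  bus=[-]  L1: P0=S P1=S  mem[L1]=50
16. P0: load  L0  bus=[-]  L0: P0=S P1=S  mem[L0]=81
17. P1: store L2 := 81  bus=[BusRdX,Flush]  L2: P0=I P1=M  mem[L2]=33
18. P1: load  L1  bus=[-]  L1: P0=S P1=S  mem[L1]=50
19. P0: load  L2  bus=[BusRd,Flush]  L2: P0=S P1=S  mem[L2]=81
20. P1: load  L0  bus=[-]  L0: P0=S P1=S  mem[L0]=81
21. P1: load  L2  bus=[-]  L2: P0=S P1=S  mem[L2]=81
22. P1: store L2 := 95  bus=[BusRdX]  L2: P0=I P1=M  mem[L2]=81
23. P0: load  L2  bus=[BusRd,Flush]  L2: P0=S P1=S  mem[L2]=95
24. P1: store L1 := 97  bus=[BusRdX]  L1: P0=I P1=M  mem[L1]=50

memory[L2] = 95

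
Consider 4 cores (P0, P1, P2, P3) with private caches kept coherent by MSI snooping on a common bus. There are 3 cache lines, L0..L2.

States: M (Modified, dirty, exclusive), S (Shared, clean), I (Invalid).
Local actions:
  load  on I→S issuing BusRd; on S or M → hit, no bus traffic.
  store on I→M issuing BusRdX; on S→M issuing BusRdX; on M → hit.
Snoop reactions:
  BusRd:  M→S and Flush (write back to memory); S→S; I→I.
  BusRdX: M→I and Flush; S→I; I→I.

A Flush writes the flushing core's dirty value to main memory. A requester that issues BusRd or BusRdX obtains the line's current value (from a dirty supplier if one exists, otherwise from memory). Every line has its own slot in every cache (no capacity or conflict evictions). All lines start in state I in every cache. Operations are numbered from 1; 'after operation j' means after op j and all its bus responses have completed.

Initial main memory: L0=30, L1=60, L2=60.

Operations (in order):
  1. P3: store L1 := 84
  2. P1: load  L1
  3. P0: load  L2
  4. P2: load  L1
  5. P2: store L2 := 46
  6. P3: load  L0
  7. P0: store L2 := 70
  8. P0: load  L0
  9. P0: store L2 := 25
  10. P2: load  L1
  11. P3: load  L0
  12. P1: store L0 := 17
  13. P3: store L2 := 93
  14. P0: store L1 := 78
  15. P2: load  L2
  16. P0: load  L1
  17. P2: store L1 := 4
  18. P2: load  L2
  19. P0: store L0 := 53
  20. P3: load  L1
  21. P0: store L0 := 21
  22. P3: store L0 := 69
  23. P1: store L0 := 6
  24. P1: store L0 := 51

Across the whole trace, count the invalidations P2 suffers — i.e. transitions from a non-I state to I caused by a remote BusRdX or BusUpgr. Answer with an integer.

invalidations = 2

[1] P3: store L1 := 84 | P0:I, P1:I, P2:I, P3:M(84) | bus: BusRdX
[2] P1: load  L1 | P0:I, P1:S(84), P2:I, P3:S(84) | bus: BusRd,Flush
[3] P0: load  L2 | P0:S(60), P1:I, P2:I, P3:I | bus: BusRd
[4] P2: load  L1 | P0:I, P1:S(84), P2:S(84), P3:S(84) | bus: BusRd
[5] P2: store L2 := 46 | P0:I, P1:I, P2:M(46), P3:I | bus: BusRdX
[6] P3: load  L0 | P0:I, P1:I, P2:I, P3:S(30) | bus: BusRd
[7] P0: store L2 := 70 | P0:M(70), P1:I, P2:I, P3:I | bus: BusRdX,Flush
[8] P0: load  L0 | P0:S(30), P1:I, P2:I, P3:S(30) | bus: BusRd
[9] P0: store L2 := 25 | P0:M(25), P1:I, P2:I, P3:I | bus: none
[10] P2: load  L1 | P0:I, P1:S(84), P2:S(84), P3:S(84) | bus: none
[11] P3: load  L0 | P0:S(30), P1:I, P2:I, P3:S(30) | bus: none
[12] P1: store L0 := 17 | P0:I, P1:M(17), P2:I, P3:I | bus: BusRdX
[13] P3: store L2 := 93 | P0:I, P1:I, P2:I, P3:M(93) | bus: BusRdX,Flush
[14] P0: store L1 := 78 | P0:M(78), P1:I, P2:I, P3:I | bus: BusRdX
[15] P2: load  L2 | P0:I, P1:I, P2:S(93), P3:S(93) | bus: BusRd,Flush
[16] P0: load  L1 | P0:M(78), P1:I, P2:I, P3:I | bus: none
[17] P2: store L1 := 4 | P0:I, P1:I, P2:M(4), P3:I | bus: BusRdX,Flush
[18] P2: load  L2 | P0:I, P1:I, P2:S(93), P3:S(93) | bus: none
[19] P0: store L0 := 53 | P0:M(53), P1:I, P2:I, P3:I | bus: BusRdX,Flush
[20] P3: load  L1 | P0:I, P1:I, P2:S(4), P3:S(4) | bus: BusRd,Flush
[21] P0: store L0 := 21 | P0:M(21), P1:I, P2:I, P3:I | bus: none
[22] P3: store L0 := 69 | P0:I, P1:I, P2:I, P3:M(69) | bus: BusRdX,Flush
[23] P1: store L0 := 6 | P0:I, P1:M(6), P2:I, P3:I | bus: BusRdX,Flush
[24] P1: store L0 := 51 | P0:I, P1:M(51), P2:I, P3:I | bus: none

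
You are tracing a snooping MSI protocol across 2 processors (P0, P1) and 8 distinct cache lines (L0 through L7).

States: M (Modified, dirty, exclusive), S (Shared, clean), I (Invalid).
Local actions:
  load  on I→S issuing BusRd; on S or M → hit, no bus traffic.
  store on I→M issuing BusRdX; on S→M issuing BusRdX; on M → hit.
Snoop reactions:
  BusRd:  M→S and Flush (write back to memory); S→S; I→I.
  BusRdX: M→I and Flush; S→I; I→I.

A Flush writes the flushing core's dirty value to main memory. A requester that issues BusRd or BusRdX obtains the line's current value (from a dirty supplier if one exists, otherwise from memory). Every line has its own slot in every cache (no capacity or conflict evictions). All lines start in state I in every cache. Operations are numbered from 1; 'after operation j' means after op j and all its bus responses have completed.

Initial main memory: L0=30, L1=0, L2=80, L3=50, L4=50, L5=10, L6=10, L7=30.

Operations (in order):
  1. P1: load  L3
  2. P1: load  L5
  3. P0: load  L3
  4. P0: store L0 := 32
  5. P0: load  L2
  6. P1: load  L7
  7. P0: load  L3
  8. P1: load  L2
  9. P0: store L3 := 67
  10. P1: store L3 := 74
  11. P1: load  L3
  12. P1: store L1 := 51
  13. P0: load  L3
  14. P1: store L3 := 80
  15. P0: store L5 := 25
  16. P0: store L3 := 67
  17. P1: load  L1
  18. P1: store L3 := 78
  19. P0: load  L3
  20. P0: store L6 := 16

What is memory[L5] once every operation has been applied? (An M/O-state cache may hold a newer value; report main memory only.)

[1] P1: load  L3 | P0:I, P1:S(50) | bus: BusRd
[2] P1: load  L5 | P0:I, P1:S(10) | bus: BusRd
[3] P0: load  L3 | P0:S(50), P1:S(50) | bus: BusRd
[4] P0: store L0 := 32 | P0:M(32), P1:I | bus: BusRdX
[5] P0: load  L2 | P0:S(80), P1:I | bus: BusRd
[6] P1: load  L7 | P0:I, P1:S(30) | bus: BusRd
[7] P0: load  L3 | P0:S(50), P1:S(50) | bus: none
[8] P1: load  L2 | P0:S(80), P1:S(80) | bus: BusRd
[9] P0: store L3 := 67 | P0:M(67), P1:I | bus: BusRdX
[10] P1: store L3 := 74 | P0:I, P1:M(74) | bus: BusRdX,Flush
[11] P1: load  L3 | P0:I, P1:M(74) | bus: none
[12] P1: store L1 := 51 | P0:I, P1:M(51) | bus: BusRdX
[13] P0: load  L3 | P0:S(74), P1:S(74) | bus: BusRd,Flush
[14] P1: store L3 := 80 | P0:I, P1:M(80) | bus: BusRdX
[15] P0: store L5 := 25 | P0:M(25), P1:I | bus: BusRdX
[16] P0: store L3 := 67 | P0:M(67), P1:I | bus: BusRdX,Flush
[17] P1: load  L1 | P0:I, P1:M(51) | bus: none
[18] P1: store L3 := 78 | P0:I, P1:M(78) | bus: BusRdX,Flush
[19] P0: load  L3 | P0:S(78), P1:S(78) | bus: BusRd,Flush
[20] P0: store L6 := 16 | P0:M(16), P1:I | bus: BusRdX

memory[L5] = 10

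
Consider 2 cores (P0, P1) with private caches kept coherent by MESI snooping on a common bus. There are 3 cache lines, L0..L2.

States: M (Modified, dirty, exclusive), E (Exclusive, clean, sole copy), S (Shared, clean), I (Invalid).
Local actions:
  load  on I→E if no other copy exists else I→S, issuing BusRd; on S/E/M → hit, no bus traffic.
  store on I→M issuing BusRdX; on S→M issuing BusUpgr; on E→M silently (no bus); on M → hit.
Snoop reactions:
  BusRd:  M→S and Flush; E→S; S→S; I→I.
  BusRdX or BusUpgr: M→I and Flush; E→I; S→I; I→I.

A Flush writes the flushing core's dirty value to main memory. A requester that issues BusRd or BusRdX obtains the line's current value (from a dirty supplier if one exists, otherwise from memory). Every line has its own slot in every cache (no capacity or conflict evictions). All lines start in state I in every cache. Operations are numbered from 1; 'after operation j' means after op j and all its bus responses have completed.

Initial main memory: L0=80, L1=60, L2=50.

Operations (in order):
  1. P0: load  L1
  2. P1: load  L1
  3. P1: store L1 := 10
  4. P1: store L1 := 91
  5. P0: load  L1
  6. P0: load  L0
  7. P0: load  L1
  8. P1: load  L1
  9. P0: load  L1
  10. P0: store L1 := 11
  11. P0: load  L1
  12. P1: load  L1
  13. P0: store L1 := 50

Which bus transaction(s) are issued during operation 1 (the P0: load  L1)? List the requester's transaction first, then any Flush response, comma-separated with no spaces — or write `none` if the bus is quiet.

bus = BusRd

[1] P0: load  L1 | P0:E(60), P1:I | bus: BusRd
[2] P1: load  L1 | P0:S(60), P1:S(60) | bus: BusRd
[3] P1: store L1 := 10 | P0:I, P1:M(10) | bus: BusUpgr
[4] P1: store L1 := 91 | P0:I, P1:M(91) | bus: none
[5] P0: load  L1 | P0:S(91), P1:S(91) | bus: BusRd,Flush
[6] P0: load  L0 | P0:E(80), P1:I | bus: BusRd
[7] P0: load  L1 | P0:S(91), P1:S(91) | bus: none
[8] P1: load  L1 | P0:S(91), P1:S(91) | bus: none
[9] P0: load  L1 | P0:S(91), P1:S(91) | bus: none
[10] P0: store L1 := 11 | P0:M(11), P1:I | bus: BusUpgr
[11] P0: load  L1 | P0:M(11), P1:I | bus: none
[12] P1: load  L1 | P0:S(11), P1:S(11) | bus: BusRd,Flush
[13] P0: store L1 := 50 | P0:M(50), P1:I | bus: BusUpgr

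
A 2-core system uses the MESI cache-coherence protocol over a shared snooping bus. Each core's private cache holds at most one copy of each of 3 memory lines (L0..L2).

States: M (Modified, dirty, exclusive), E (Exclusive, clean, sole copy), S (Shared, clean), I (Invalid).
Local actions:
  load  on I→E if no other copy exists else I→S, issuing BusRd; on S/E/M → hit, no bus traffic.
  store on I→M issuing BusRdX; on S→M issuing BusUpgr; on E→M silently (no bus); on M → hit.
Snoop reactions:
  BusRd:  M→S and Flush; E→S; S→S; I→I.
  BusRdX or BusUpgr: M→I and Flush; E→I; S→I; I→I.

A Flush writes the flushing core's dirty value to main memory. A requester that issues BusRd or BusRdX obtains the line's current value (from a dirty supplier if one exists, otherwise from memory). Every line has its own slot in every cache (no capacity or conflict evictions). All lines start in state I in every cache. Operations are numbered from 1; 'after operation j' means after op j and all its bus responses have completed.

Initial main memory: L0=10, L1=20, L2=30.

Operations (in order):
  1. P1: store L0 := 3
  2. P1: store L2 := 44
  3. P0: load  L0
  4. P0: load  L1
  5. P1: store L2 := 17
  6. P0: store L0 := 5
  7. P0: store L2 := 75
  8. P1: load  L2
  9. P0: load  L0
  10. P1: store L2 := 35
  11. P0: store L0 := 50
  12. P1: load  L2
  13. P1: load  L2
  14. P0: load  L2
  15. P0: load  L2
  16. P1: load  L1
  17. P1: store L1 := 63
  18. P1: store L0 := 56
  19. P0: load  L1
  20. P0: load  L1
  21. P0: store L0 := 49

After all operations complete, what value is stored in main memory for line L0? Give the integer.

[1] P1: store L0 := 3 | P0:I, P1:M(3) | bus: BusRdX
[2] P1: store L2 := 44 | P0:I, P1:M(44) | bus: BusRdX
[3] P0: load  L0 | P0:S(3), P1:S(3) | bus: BusRd,Flush
[4] P0: load  L1 | P0:E(20), P1:I | bus: BusRd
[5] P1: store L2 := 17 | P0:I, P1:M(17) | bus: none
[6] P0: store L0 := 5 | P0:M(5), P1:I | bus: BusUpgr
[7] P0: store L2 := 75 | P0:M(75), P1:I | bus: BusRdX,Flush
[8] P1: load  L2 | P0:S(75), P1:S(75) | bus: BusRd,Flush
[9] P0: load  L0 | P0:M(5), P1:I | bus: none
[10] P1: store L2 := 35 | P0:I, P1:M(35) | bus: BusUpgr
[11] P0: store L0 := 50 | P0:M(50), P1:I | bus: none
[12] P1: load  L2 | P0:I, P1:M(35) | bus: none
[13] P1: load  L2 | P0:I, P1:M(35) | bus: none
[14] P0: load  L2 | P0:S(35), P1:S(35) | bus: BusRd,Flush
[15] P0: load  L2 | P0:S(35), P1:S(35) | bus: none
[16] P1: load  L1 | P0:S(20), P1:S(20) | bus: BusRd
[17] P1: store L1 := 63 | P0:I, P1:M(63) | bus: BusUpgr
[18] P1: store L0 := 56 | P0:I, P1:M(56) | bus: BusRdX,Flush
[19] P0: load  L1 | P0:S(63), P1:S(63) | bus: BusRd,Flush
[20] P0: load  L1 | P0:S(63), P1:S(63) | bus: none
[21] P0: store L0 := 49 | P0:M(49), P1:I | bus: BusRdX,Flush

memory[L0] = 56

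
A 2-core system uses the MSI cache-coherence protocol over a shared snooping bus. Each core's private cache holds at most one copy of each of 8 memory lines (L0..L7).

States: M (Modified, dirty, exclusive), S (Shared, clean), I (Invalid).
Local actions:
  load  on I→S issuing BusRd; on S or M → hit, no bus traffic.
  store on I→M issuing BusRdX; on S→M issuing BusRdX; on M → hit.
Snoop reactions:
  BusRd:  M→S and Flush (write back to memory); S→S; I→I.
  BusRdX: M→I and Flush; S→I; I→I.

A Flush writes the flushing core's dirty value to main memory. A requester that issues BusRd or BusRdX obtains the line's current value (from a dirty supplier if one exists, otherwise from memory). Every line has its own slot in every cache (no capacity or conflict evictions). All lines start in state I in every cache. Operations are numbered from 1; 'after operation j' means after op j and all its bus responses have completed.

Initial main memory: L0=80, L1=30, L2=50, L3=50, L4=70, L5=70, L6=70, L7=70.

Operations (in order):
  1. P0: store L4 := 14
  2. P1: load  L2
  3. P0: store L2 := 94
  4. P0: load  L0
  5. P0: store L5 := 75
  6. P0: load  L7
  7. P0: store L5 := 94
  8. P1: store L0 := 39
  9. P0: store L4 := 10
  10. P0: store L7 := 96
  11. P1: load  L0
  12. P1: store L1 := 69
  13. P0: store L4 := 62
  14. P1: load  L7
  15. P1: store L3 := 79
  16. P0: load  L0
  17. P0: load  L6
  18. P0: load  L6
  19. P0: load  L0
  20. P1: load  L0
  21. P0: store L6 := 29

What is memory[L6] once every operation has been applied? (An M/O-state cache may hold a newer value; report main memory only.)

memory[L6] = 70

step 1: P0: store L4 := 14  ⟶  MI  (L4)  txn=BusRdX  M[L4]=70
step 2: P1: load  L2  ⟶  IS  (L2)  txn=BusRd  M[L2]=50
step 3: P0: store L2 := 94  ⟶  MI  (L2)  txn=BusRdX  M[L2]=50
step 4: P0: load  L0  ⟶  SI  (L0)  txn=BusRd  M[L0]=80
step 5: P0: store L5 := 75  ⟶  MI  (L5)  txn=BusRdX  M[L5]=70
step 6: P0: load  L7  ⟶  SI  (L7)  txn=BusRd  M[L7]=70
step 7: P0: store L5 := 94  ⟶  MI  (L5)  txn=∅  M[L5]=70
step 8: P1: store L0 := 39  ⟶  IM  (L0)  txn=BusRdX  M[L0]=80
step 9: P0: store L4 := 10  ⟶  MI  (L4)  txn=∅  M[L4]=70
step 10: P0: store L7 := 96  ⟶  MI  (L7)  txn=BusRdX  M[L7]=70
step 11: P1: load  L0  ⟶  IM  (L0)  txn=∅  M[L0]=80
step 12: P1: store L1 := 69  ⟶  IM  (L1)  txn=BusRdX  M[L1]=30
step 13: P0: store L4 := 62  ⟶  MI  (L4)  txn=∅  M[L4]=70
step 14: P1: load  L7  ⟶  SS  (L7)  txn=BusRd+Flush  M[L7]=96
step 15: P1: store L3 := 79  ⟶  IM  (L3)  txn=BusRdX  M[L3]=50
step 16: P0: load  L0  ⟶  SS  (L0)  txn=BusRd+Flush  M[L0]=39
step 17: P0: load  L6  ⟶  SI  (L6)  txn=BusRd  M[L6]=70
step 18: P0: load  L6  ⟶  SI  (L6)  txn=∅  M[L6]=70
step 19: P0: load  L0  ⟶  SS  (L0)  txn=∅  M[L0]=39
step 20: P1: load  L0  ⟶  SS  (L0)  txn=∅  M[L0]=39
step 21: P0: store L6 := 29  ⟶  MI  (L6)  txn=BusRdX  M[L6]=70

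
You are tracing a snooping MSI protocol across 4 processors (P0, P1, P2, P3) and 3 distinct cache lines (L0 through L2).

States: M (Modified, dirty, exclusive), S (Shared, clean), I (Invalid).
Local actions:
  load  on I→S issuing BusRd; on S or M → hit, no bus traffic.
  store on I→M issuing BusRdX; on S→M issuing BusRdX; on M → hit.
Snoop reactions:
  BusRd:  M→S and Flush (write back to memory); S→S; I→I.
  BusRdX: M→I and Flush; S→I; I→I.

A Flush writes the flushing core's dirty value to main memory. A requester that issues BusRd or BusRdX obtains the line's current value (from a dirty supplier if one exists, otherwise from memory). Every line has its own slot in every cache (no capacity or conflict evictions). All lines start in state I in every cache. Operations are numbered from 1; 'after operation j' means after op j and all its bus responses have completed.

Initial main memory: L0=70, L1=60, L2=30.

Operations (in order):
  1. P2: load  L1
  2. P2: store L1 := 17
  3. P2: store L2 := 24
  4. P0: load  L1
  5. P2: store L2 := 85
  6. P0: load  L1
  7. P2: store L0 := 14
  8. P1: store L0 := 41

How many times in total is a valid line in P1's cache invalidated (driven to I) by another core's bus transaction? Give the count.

[1] P2: load  L1 | P0:I, P1:I, P2:S(60), P3:I | bus: BusRd
[2] P2: store L1 := 17 | P0:I, P1:I, P2:M(17), P3:I | bus: BusRdX
[3] P2: store L2 := 24 | P0:I, P1:I, P2:M(24), P3:I | bus: BusRdX
[4] P0: load  L1 | P0:S(17), P1:I, P2:S(17), P3:I | bus: BusRd,Flush
[5] P2: store L2 := 85 | P0:I, P1:I, P2:M(85), P3:I | bus: none
[6] P0: load  L1 | P0:S(17), P1:I, P2:S(17), P3:I | bus: none
[7] P2: store L0 := 14 | P0:I, P1:I, P2:M(14), P3:I | bus: BusRdX
[8] P1: store L0 := 41 | P0:I, P1:M(41), P2:I, P3:I | bus: BusRdX,Flush

invalidations = 0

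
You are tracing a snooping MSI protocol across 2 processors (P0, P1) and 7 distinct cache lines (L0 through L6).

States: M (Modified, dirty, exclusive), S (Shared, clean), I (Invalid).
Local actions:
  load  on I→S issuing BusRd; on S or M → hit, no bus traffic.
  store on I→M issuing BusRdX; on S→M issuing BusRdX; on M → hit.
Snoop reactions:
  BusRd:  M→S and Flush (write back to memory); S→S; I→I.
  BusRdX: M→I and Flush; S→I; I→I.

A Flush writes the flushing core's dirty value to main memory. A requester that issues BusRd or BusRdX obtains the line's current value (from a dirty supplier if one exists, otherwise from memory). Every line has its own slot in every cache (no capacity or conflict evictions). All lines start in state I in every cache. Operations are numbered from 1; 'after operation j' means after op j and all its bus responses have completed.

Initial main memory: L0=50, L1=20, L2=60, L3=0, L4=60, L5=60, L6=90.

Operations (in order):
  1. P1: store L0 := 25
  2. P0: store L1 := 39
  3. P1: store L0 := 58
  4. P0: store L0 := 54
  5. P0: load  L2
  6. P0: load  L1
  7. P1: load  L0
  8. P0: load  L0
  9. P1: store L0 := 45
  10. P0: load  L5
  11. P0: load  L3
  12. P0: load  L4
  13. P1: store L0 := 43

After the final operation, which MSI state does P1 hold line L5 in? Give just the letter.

step 1: P1: store L0 := 25  ⟶  IM  (L0)  txn=BusRdX  M[L0]=50
step 2: P0: store L1 := 39  ⟶  MI  (L1)  txn=BusRdX  M[L1]=20
step 3: P1: store L0 := 58  ⟶  IM  (L0)  txn=∅  M[L0]=50
step 4: P0: store L0 := 54  ⟶  MI  (L0)  txn=BusRdX+Flush  M[L0]=58
step 5: P0: load  L2  ⟶  SI  (L2)  txn=BusRd  M[L2]=60
step 6: P0: load  L1  ⟶  MI  (L1)  txn=∅  M[L1]=20
step 7: P1: load  L0  ⟶  SS  (L0)  txn=BusRd+Flush  M[L0]=54
step 8: P0: load  L0  ⟶  SS  (L0)  txn=∅  M[L0]=54
step 9: P1: store L0 := 45  ⟶  IM  (L0)  txn=BusRdX  M[L0]=54
step 10: P0: load  L5  ⟶  SI  (L5)  txn=BusRd  M[L5]=60
step 11: P0: load  L3  ⟶  SI  (L3)  txn=BusRd  M[L3]=0
step 12: P0: load  L4  ⟶  SI  (L4)  txn=BusRd  M[L4]=60
step 13: P1: store L0 := 43  ⟶  IM  (L0)  txn=∅  M[L0]=54

state = I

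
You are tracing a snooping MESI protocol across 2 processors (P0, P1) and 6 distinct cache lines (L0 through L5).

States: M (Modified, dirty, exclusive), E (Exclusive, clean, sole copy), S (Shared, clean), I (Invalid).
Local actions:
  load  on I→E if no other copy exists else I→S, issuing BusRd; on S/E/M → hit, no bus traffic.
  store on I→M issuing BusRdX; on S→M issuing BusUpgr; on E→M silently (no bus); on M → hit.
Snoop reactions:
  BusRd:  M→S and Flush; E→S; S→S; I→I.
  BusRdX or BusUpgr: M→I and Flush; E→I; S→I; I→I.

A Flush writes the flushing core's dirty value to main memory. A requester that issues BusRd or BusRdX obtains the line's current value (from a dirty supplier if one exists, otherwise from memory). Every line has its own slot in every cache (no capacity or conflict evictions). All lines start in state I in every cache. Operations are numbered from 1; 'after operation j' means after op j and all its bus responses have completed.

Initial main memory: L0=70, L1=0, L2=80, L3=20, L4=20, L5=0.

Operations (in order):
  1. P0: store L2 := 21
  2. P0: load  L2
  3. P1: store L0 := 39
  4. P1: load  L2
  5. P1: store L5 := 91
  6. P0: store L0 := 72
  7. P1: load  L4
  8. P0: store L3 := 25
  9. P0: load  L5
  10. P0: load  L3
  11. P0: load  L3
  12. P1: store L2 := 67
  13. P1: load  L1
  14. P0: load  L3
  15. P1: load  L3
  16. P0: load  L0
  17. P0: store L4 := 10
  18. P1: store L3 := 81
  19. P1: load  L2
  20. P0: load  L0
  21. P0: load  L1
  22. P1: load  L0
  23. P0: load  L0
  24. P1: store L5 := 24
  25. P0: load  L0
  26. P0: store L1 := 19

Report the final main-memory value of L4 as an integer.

memory[L4] = 20

step 1: P0: store L2 := 21  ⟶  MI  (L2)  txn=BusRdX  M[L2]=80
step 2: P0: load  L2  ⟶  MI  (L2)  txn=∅  M[L2]=80
step 3: P1: store L0 := 39  ⟶  IM  (L0)  txn=BusRdX  M[L0]=70
step 4: P1: load  L2  ⟶  SS  (L2)  txn=BusRd+Flush  M[L2]=21
step 5: P1: store L5 := 91  ⟶  IM  (L5)  txn=BusRdX  M[L5]=0
step 6: P0: store L0 := 72  ⟶  MI  (L0)  txn=BusRdX+Flush  M[L0]=39
step 7: P1: load  L4  ⟶  IE  (L4)  txn=BusRd  M[L4]=20
step 8: P0: store L3 := 25  ⟶  MI  (L3)  txn=BusRdX  M[L3]=20
step 9: P0: load  L5  ⟶  SS  (L5)  txn=BusRd+Flush  M[L5]=91
step 10: P0: load  L3  ⟶  MI  (L3)  txn=∅  M[L3]=20
step 11: P0: load  L3  ⟶  MI  (L3)  txn=∅  M[L3]=20
step 12: P1: store L2 := 67  ⟶  IM  (L2)  txn=BusUpgr  M[L2]=21
step 13: P1: load  L1  ⟶  IE  (L1)  txn=BusRd  M[L1]=0
step 14: P0: load  L3  ⟶  MI  (L3)  txn=∅  M[L3]=20
step 15: P1: load  L3  ⟶  SS  (L3)  txn=BusRd+Flush  M[L3]=25
step 16: P0: load  L0  ⟶  MI  (L0)  txn=∅  M[L0]=39
step 17: P0: store L4 := 10  ⟶  MI  (L4)  txn=BusRdX  M[L4]=20
step 18: P1: store L3 := 81  ⟶  IM  (L3)  txn=BusUpgr  M[L3]=25
step 19: P1: load  L2  ⟶  IM  (L2)  txn=∅  M[L2]=21
step 20: P0: load  L0  ⟶  MI  (L0)  txn=∅  M[L0]=39
step 21: P0: load  L1  ⟶  SS  (L1)  txn=BusRd  M[L1]=0
step 22: P1: load  L0  ⟶  SS  (L0)  txn=BusRd+Flush  M[L0]=72
step 23: P0: load  L0  ⟶  SS  (L0)  txn=∅  M[L0]=72
step 24: P1: store L5 := 24  ⟶  IM  (L5)  txn=BusUpgr  M[L5]=91
step 25: P0: load  L0  ⟶  SS  (L0)  txn=∅  M[L0]=72
step 26: P0: store L1 := 19  ⟶  MI  (L1)  txn=BusUpgr  M[L1]=0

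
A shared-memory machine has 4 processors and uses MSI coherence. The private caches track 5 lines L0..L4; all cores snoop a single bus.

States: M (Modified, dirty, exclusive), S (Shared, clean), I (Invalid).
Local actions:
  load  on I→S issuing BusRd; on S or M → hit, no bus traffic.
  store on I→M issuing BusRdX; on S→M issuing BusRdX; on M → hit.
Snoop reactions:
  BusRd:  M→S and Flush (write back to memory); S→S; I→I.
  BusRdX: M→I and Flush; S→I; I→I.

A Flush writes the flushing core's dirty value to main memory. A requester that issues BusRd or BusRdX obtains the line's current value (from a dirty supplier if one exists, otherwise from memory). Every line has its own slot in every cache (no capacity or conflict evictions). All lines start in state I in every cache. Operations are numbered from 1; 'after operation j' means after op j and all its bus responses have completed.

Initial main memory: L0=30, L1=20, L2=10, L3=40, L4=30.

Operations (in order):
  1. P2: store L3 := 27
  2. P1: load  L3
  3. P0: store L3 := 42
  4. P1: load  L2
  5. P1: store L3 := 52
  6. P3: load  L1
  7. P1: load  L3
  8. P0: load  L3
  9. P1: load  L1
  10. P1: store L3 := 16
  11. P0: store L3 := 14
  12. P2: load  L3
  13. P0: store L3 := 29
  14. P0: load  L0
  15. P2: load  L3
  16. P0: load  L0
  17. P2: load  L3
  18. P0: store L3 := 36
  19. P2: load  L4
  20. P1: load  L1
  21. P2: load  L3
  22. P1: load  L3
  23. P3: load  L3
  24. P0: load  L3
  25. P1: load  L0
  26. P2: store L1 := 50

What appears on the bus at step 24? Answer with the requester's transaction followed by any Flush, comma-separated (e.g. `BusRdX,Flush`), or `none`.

bus = none

1. P2: store L3 := 27  bus=[BusRdX]  L3: P0=I P1=I P2=M P3=I  mem[L3]=40
2. P1: load  L3  bus=[BusRd,Flush]  L3: P0=I P1=S P2=S P3=I  mem[L3]=27
3. P0: store L3 := 42  bus=[BusRdX]  L3: P0=M P1=I P2=I P3=I  mem[L3]=27
4. P1: load  L2  bus=[BusRd]  L2: P0=I P1=S P2=I P3=I  mem[L2]=10
5. P1: store L3 := 52  bus=[BusRdX,Flush]  L3: P0=I P1=M P2=I P3=I  mem[L3]=42
6. P3: load  L1  bus=[BusRd]  L1: P0=I P1=I P2=I P3=S  mem[L1]=20
7. P1: load  L3  bus=[-]  L3: P0=I P1=M P2=I P3=I  mem[L3]=42
8. P0: load  L3  bus=[BusRd,Flush]  L3: P0=S P1=S P2=I P3=I  mem[L3]=52
9. P1: load  L1  bus=[BusRd]  L1: P0=I P1=S P2=I P3=S  mem[L1]=20
10. P1: store L3 := 16  bus=[BusRdX]  L3: P0=I P1=M P2=I P3=I  mem[L3]=52
11. P0: store L3 := 14  bus=[BusRdX,Flush]  L3: P0=M P1=I P2=I P3=I  mem[L3]=16
12. P2: load  L3  bus=[BusRd,Flush]  L3: P0=S P1=I P2=S P3=I  mem[L3]=14
13. P0: store L3 := 29  bus=[BusRdX]  L3: P0=M P1=I P2=I P3=I  mem[L3]=14
14. P0: load  L0  bus=[BusRd]  L0: P0=S P1=I P2=I P3=I  mem[L0]=30
15. P2: load  L3  bus=[BusRd,Flush]  L3: P0=S P1=I P2=S P3=I  mem[L3]=29
16. P0: load  L0  bus=[-]  L0: P0=S P1=I P2=I P3=I  mem[L0]=30
17. P2: load  L3  bus=[-]  L3: P0=S P1=I P2=S P3=I  mem[L3]=29
18. P0: store L3 := 36  bus=[BusRdX]  L3: P0=M P1=I P2=I P3=I  mem[L3]=29
19. P2: load  L4  bus=[BusRd]  L4: P0=I P1=I P2=S P3=I  mem[L4]=30
20. P1: load  L1  bus=[-]  L1: P0=I P1=S P2=I P3=S  mem[L1]=20
21. P2: load  L3  bus=[BusRd,Flush]  L3: P0=S P1=I P2=S P3=I  mem[L3]=36
22. P1: load  L3  bus=[BusRd]  L3: P0=S P1=S P2=S P3=I  mem[L3]=36
23. P3: load  L3  bus=[BusRd]  L3: P0=S P1=S P2=S P3=S  mem[L3]=36
24. P0: load  L3  bus=[-]  L3: P0=S P1=S P2=S P3=S  mem[L3]=36
25. P1: load  L0  bus=[BusRd]  L0: P0=S P1=S P2=I P3=I  mem[L0]=30
26. P2: store L1 := 50  bus=[BusRdX]  L1: P0=I P1=I P2=M P3=I  mem[L1]=20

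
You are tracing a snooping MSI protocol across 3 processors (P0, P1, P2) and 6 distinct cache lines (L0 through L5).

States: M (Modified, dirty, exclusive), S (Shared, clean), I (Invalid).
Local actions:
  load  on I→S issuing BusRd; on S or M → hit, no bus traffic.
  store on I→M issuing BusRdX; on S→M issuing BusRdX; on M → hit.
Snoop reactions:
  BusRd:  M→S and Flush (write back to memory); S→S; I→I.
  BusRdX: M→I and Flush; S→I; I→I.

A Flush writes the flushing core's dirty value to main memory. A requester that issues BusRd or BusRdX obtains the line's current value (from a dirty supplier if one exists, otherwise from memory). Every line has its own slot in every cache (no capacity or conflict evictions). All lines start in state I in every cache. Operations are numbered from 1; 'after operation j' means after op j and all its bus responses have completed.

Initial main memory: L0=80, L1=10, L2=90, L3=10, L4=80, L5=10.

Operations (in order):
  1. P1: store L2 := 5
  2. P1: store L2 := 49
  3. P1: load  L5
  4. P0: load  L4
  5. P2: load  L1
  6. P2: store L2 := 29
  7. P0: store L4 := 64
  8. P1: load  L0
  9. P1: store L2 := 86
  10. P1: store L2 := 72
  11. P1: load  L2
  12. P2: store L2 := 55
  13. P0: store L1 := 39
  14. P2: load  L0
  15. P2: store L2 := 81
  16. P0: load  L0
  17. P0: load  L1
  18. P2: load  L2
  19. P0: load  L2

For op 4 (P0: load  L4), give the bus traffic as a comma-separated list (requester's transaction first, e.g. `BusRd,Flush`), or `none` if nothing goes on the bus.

[1] P1: store L2 := 5 | P0:I, P1:M(5), P2:I | bus: BusRdX
[2] P1: store L2 := 49 | P0:I, P1:M(49), P2:I | bus: none
[3] P1: load  L5 | P0:I, P1:S(10), P2:I | bus: BusRd
[4] P0: load  L4 | P0:S(80), P1:I, P2:I | bus: BusRd
[5] P2: load  L1 | P0:I, P1:I, P2:S(10) | bus: BusRd
[6] P2: store L2 := 29 | P0:I, P1:I, P2:M(29) | bus: BusRdX,Flush
[7] P0: store L4 := 64 | P0:M(64), P1:I, P2:I | bus: BusRdX
[8] P1: load  L0 | P0:I, P1:S(80), P2:I | bus: BusRd
[9] P1: store L2 := 86 | P0:I, P1:M(86), P2:I | bus: BusRdX,Flush
[10] P1: store L2 := 72 | P0:I, P1:M(72), P2:I | bus: none
[11] P1: load  L2 | P0:I, P1:M(72), P2:I | bus: none
[12] P2: store L2 := 55 | P0:I, P1:I, P2:M(55) | bus: BusRdX,Flush
[13] P0: store L1 := 39 | P0:M(39), P1:I, P2:I | bus: BusRdX
[14] P2: load  L0 | P0:I, P1:S(80), P2:S(80) | bus: BusRd
[15] P2: store L2 := 81 | P0:I, P1:I, P2:M(81) | bus: none
[16] P0: load  L0 | P0:S(80), P1:S(80), P2:S(80) | bus: BusRd
[17] P0: load  L1 | P0:M(39), P1:I, P2:I | bus: none
[18] P2: load  L2 | P0:I, P1:I, P2:M(81) | bus: none
[19] P0: load  L2 | P0:S(81), P1:I, P2:S(81) | bus: BusRd,Flush

bus = BusRd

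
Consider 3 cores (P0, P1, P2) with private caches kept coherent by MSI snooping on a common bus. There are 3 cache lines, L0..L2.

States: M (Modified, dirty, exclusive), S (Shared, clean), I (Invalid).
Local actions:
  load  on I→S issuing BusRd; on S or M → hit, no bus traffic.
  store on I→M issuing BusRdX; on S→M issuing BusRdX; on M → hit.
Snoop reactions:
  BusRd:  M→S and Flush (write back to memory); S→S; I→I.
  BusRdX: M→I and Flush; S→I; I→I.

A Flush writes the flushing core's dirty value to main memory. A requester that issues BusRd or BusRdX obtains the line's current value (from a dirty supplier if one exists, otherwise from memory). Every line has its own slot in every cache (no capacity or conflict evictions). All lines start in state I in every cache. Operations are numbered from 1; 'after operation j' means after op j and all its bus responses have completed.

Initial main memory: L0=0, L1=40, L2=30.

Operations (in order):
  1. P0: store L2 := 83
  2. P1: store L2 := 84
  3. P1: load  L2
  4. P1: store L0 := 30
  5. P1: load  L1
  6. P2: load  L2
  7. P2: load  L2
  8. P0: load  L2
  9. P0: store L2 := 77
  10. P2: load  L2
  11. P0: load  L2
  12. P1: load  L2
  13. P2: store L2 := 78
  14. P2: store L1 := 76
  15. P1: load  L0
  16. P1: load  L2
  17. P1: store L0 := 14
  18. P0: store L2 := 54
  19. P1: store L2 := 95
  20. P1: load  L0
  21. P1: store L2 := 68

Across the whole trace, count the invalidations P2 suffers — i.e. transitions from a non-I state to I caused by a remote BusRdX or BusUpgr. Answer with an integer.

step 1: P0: store L2 := 83  ⟶  MII  (L2)  txn=BusRdX  M[L2]=30
step 2: P1: store L2 := 84  ⟶  IMI  (L2)  txn=BusRdX+Flush  M[L2]=83
step 3: P1: load  L2  ⟶  IMI  (L2)  txn=∅  M[L2]=83
step 4: P1: store L0 := 30  ⟶  IMI  (L0)  txn=BusRdX  M[L0]=0
step 5: P1: load  L1  ⟶  ISI  (L1)  txn=BusRd  M[L1]=40
step 6: P2: load  L2  ⟶  ISS  (L2)  txn=BusRd+Flush  M[L2]=84
step 7: P2: load  L2  ⟶  ISS  (L2)  txn=∅  M[L2]=84
step 8: P0: load  L2  ⟶  SSS  (L2)  txn=BusRd  M[L2]=84
step 9: P0: store L2 := 77  ⟶  MII  (L2)  txn=BusRdX  M[L2]=84
step 10: P2: load  L2  ⟶  SIS  (L2)  txn=BusRd+Flush  M[L2]=77
step 11: P0: load  L2  ⟶  SIS  (L2)  txn=∅  M[L2]=77
step 12: P1: load  L2  ⟶  SSS  (L2)  txn=BusRd  M[L2]=77
step 13: P2: store L2 := 78  ⟶  IIM  (L2)  txn=BusRdX  M[L2]=77
step 14: P2: store L1 := 76  ⟶  IIM  (L1)  txn=BusRdX  M[L1]=40
step 15: P1: load  L0  ⟶  IMI  (L0)  txn=∅  M[L0]=0
step 16: P1: load  L2  ⟶  ISS  (L2)  txn=BusRd+Flush  M[L2]=78
step 17: P1: store L0 := 14  ⟶  IMI  (L0)  txn=∅  M[L0]=0
step 18: P0: store L2 := 54  ⟶  MII  (L2)  txn=BusRdX  M[L2]=78
step 19: P1: store L2 := 95  ⟶  IMI  (L2)  txn=BusRdX+Flush  M[L2]=54
step 20: P1: load  L0  ⟶  IMI  (L0)  txn=∅  M[L0]=0
step 21: P1: store L2 := 68  ⟶  IMI  (L2)  txn=∅  M[L2]=54

invalidations = 2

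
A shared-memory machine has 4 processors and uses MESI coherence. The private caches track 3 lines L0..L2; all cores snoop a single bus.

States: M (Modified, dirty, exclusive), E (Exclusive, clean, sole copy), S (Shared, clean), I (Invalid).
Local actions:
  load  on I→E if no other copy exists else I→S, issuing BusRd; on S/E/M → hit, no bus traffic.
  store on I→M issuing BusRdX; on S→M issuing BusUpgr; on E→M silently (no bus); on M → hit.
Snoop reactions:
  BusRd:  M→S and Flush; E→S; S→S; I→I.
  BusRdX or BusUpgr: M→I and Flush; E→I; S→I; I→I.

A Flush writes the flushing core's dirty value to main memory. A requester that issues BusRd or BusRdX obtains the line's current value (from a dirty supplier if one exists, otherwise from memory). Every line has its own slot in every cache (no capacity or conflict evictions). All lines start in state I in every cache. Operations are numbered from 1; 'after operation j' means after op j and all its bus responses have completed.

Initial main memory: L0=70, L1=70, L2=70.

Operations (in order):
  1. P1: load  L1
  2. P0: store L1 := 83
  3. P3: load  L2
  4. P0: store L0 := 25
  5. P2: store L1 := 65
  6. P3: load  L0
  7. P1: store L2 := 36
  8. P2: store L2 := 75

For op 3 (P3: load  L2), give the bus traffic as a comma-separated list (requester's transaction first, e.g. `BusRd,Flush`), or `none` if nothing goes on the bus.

[1] P1: load  L1 | P0:I, P1:E(70), P2:I, P3:I | bus: BusRd
[2] P0: store L1 := 83 | P0:M(83), P1:I, P2:I, P3:I | bus: BusRdX
[3] P3: load  L2 | P0:I, P1:I, P2:I, P3:E(70) | bus: BusRd
[4] P0: store L0 := 25 | P0:M(25), P1:I, P2:I, P3:I | bus: BusRdX
[5] P2: store L1 := 65 | P0:I, P1:I, P2:M(65), P3:I | bus: BusRdX,Flush
[6] P3: load  L0 | P0:S(25), P1:I, P2:I, P3:S(25) | bus: BusRd,Flush
[7] P1: store L2 := 36 | P0:I, P1:M(36), P2:I, P3:I | bus: BusRdX
[8] P2: store L2 := 75 | P0:I, P1:I, P2:M(75), P3:I | bus: BusRdX,Flush

bus = BusRd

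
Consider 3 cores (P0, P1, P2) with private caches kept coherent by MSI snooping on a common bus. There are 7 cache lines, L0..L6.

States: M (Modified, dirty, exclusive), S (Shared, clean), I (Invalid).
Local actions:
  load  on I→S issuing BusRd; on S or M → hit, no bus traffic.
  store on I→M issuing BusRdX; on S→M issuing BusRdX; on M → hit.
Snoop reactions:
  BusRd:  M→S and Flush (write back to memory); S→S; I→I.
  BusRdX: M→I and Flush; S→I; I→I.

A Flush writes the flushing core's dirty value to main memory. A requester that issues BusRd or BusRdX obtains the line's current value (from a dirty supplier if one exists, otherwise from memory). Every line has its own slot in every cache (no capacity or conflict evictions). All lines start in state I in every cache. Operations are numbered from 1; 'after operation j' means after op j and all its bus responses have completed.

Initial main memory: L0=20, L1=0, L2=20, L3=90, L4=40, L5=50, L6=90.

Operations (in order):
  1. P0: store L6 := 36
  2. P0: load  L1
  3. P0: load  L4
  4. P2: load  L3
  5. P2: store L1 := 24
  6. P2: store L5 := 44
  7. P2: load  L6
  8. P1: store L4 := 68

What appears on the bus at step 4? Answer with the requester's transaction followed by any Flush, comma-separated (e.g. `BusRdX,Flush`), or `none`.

bus = BusRd

[1] P0: store L6 := 36 | P0:M(36), P1:I, P2:I | bus: BusRdX
[2] P0: load  L1 | P0:S(0), P1:I, P2:I | bus: BusRd
[3] P0: load  L4 | P0:S(40), P1:I, P2:I | bus: BusRd
[4] P2: load  L3 | P0:I, P1:I, P2:S(90) | bus: BusRd
[5] P2: store L1 := 24 | P0:I, P1:I, P2:M(24) | bus: BusRdX
[6] P2: store L5 := 44 | P0:I, P1:I, P2:M(44) | bus: BusRdX
[7] P2: load  L6 | P0:S(36), P1:I, P2:S(36) | bus: BusRd,Flush
[8] P1: store L4 := 68 | P0:I, P1:M(68), P2:I | bus: BusRdX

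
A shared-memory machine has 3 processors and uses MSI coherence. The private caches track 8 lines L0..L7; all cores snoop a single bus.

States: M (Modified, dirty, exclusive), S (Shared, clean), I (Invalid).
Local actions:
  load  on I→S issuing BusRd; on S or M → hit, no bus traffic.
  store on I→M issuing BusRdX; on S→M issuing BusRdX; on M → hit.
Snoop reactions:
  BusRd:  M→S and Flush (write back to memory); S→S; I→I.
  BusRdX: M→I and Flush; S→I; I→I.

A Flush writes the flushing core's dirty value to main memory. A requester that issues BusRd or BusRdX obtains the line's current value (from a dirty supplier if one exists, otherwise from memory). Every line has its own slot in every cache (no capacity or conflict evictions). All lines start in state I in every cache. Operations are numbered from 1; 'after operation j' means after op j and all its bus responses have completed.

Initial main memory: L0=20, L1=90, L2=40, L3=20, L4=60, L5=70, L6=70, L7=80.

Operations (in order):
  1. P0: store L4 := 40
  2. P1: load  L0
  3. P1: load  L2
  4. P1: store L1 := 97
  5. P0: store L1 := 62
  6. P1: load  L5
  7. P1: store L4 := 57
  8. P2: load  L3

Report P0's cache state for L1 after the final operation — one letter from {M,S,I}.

step 1: P0: store L4 := 40  ⟶  MII  (L4)  txn=BusRdX  M[L4]=60
step 2: P1: load  L0  ⟶  ISI  (L0)  txn=BusRd  M[L0]=20
step 3: P1: load  L2  ⟶  ISI  (L2)  txn=BusRd  M[L2]=40
step 4: P1: store L1 := 97  ⟶  IMI  (L1)  txn=BusRdX  M[L1]=90
step 5: P0: store L1 := 62  ⟶  MII  (L1)  txn=BusRdX+Flush  M[L1]=97
step 6: P1: load  L5  ⟶  ISI  (L5)  txn=BusRd  M[L5]=70
step 7: P1: store L4 := 57  ⟶  IMI  (L4)  txn=BusRdX+Flush  M[L4]=40
step 8: P2: load  L3  ⟶  IIS  (L3)  txn=BusRd  M[L3]=20

state = M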